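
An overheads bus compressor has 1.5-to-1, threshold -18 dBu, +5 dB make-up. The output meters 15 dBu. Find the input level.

Before make-up, the level was 15 − 5 = 10 dBu.
Post-compression overshoot = 10 − (-18) = 28 dB.
Before 1.5:1 compression the overshoot was 28 × 1.5 = 42 dB, so input = -18 + 42 = 24 dBu.

24 dBu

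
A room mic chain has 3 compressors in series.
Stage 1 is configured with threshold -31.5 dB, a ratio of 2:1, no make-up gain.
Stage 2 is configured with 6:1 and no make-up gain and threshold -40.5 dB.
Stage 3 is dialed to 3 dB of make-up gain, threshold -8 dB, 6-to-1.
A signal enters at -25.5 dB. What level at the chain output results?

Stage 1: -25.5 dB is 6 dB over -31.5 dB; at 2:1 that becomes 3 dB over, giving -28.5 dB.
Stage 2: -28.5 dB is 12 dB over -40.5 dB; at 6:1 that becomes 2 dB over, giving -38.5 dB.
Stage 3: -38.5 dB is at or below the -8 dB threshold — no compression; make-up brings it to -35.5 dB.

-35.5 dB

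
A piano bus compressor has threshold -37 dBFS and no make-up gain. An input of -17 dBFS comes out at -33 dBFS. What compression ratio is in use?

Input overshoot = -17 − (-37) = 20 dB; output overshoot = -33 − (-37) = 4 dB.
Ratio = 20 / 4 = 5.

5:1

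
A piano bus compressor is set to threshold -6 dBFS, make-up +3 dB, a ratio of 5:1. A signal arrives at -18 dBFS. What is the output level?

-15 dBFS

-18 dBFS is 12 dB below the -6 dBFS threshold, so no gain reduction is applied.
Make-up gain adds 3 dB: -18 + 3 = -15 dBFS.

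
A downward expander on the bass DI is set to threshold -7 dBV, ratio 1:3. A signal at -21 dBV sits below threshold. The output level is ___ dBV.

Undershoot = (-7) − (-21) = 14 dB.
At 1:3, that expands to 42 dB under threshold.
Output = -7 − 42 = -49 dBV.

-49 dBV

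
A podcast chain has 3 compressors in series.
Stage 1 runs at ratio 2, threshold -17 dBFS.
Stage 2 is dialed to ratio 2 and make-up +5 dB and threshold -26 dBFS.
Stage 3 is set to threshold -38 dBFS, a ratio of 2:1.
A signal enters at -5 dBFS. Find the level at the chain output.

-25.75 dBFS

Stage 1: overshoot 12 dB → 12/2 = 6 dB → -11 dBFS.
Stage 2: -11 dBFS is 15 dB over -26 dBFS; at 2:1 that becomes 7.5 dB over, giving -18.5 dBFS; +5 dB make-up → -13.5 dBFS.
Stage 3: -13.5 dBFS is 24.5 dB over -38 dBFS; at 2:1 that becomes 12.25 dB over, giving -25.75 dBFS.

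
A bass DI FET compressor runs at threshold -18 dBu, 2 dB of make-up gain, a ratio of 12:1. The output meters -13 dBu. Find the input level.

Remove make-up: -13 − 2 = -15 dBu.
That's 3 dB above the -18 dBu threshold.
Input overshoot = R × output overshoot = 36 dB → input = -18 + 36 = 18 dBu.

18 dBu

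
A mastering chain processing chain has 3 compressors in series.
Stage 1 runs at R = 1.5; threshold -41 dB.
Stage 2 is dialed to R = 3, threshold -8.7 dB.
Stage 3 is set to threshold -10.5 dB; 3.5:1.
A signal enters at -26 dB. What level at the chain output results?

Stage 1: overshoot 15 dB → 15/1.5 = 10 dB → -31 dB.
Stage 2: -31 dB ≤ -8.7 dB, so stage 2 doesn't engage; output -31 dB.
Stage 3: below threshold (-31 ≤ -10.5); passes unchanged; output -31 dB.

-31 dB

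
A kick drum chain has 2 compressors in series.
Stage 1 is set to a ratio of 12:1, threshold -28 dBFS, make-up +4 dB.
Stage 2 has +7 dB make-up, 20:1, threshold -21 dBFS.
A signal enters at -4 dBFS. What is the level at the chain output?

-15 dBFS

Stage 1: -4 dBFS is 24 dB over -28 dBFS; at 12:1 that becomes 2 dB over, giving -26 dBFS; +4 dB make-up → -22 dBFS.
Stage 2: -22 dBFS is at or below the -21 dBFS threshold — no compression; make-up brings it to -15 dBFS.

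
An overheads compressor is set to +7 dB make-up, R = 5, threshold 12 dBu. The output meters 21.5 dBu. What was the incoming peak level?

24.5 dBu

Stripping the +7 dB make-up gives 14.5 dBu at the gain stage.
That's 2.5 dB above the 12 dBu threshold.
Input overshoot = R × output overshoot = 12.5 dB → input = 12 + 12.5 = 24.5 dBu.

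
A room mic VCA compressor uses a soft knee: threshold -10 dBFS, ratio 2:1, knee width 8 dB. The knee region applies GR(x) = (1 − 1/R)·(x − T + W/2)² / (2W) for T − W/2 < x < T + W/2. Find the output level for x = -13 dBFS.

x − T + W/2 = -13 − (-10) + 4 = 1.
GR = (1 − 1/2) × 1² / 16 = 0.5 × 1 / 16 = 0.03125 dB.
Output = -13 − 0.03125 = -13.03125 dBFS.

-13.03125 dBFS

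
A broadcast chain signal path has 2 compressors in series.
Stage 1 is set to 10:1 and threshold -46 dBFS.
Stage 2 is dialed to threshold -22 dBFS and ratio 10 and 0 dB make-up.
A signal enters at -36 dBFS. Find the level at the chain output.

-45 dBFS

Stage 1: 10 dB above -46 dBFS, reduced 10:1 to 1 dB above → -45 dBFS.
Stage 2: -45 dBFS ≤ -22 dBFS, so stage 2 doesn't engage; output -45 dBFS.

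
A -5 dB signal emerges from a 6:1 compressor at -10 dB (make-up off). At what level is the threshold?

-11 dB

Let T be the threshold. Output overshoot = (input overshoot)/R, so -10 − T = (-5 − T)/6.
6·(-10 − T) = -5 − T → 5·T = -60 − (-5) = -55.
T = -55/5 = -11 dB.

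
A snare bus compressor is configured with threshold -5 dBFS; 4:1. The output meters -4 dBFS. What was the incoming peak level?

-1 dBFS

Post-compression overshoot = -4 − (-5) = 1 dB.
Before 4:1 compression the overshoot was 1 × 4 = 4 dB, so input = -5 + 4 = -1 dBFS.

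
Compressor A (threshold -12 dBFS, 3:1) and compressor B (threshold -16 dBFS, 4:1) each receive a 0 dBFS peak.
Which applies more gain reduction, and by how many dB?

A: overshoot 12 dB → output overshoot 4 dB → GR 8 dB.
B: overshoot 16 dB → output overshoot 4 dB → GR 12 dB.
B applies 4 dB more gain reduction.

B, by 4 dB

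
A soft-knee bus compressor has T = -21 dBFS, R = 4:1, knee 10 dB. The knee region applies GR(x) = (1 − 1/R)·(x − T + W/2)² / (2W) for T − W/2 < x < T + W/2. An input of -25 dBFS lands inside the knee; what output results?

-25.0375 dBFS

x − T + W/2 = -25 − (-21) + 5 = 1.
GR = (1 − 1/4) × 1² / 20 = 0.75 × 1 / 20 = 0.0375 dB.
Output = -25 − 0.0375 = -25.0375 dBFS.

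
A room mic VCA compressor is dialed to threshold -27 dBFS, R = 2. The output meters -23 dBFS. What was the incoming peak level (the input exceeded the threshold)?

That's 4 dB above the -27 dBFS threshold.
Before 2:1 compression the overshoot was 4 × 2 = 8 dB, so input = -27 + 8 = -19 dBFS.

-19 dBFS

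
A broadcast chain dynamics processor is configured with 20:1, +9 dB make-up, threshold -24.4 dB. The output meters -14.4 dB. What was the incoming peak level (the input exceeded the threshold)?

Stripping the +9 dB make-up gives -23.4 dB at the gain stage.
The compressed level sits -23.4 − (-24.4) = 1 dB over threshold.
Undo the ratio: input overshoot = 1 × 20 = 20 dB, giving input = -4.4 dB.

-4.4 dB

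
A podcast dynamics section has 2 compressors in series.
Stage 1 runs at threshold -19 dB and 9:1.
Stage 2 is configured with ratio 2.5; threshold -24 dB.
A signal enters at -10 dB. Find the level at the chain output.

Stage 1: 9 dB above -19 dB, reduced 9:1 to 1 dB above → -18 dB.
Stage 2: -18 dB is 6 dB over -24 dB; at 2.5:1 that becomes 2.4 dB over, giving -21.6 dB.

-21.6 dB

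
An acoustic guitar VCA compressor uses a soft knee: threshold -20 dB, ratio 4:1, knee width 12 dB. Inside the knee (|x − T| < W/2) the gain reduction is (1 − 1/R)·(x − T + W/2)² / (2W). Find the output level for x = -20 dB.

-21.125 dB

x − T + W/2 = -20 − (-20) + 6 = 6.
GR = (1 − 1/4) × 6² / 24 = 0.75 × 36 / 24 = 1.125 dB.
Output = -20 − 1.125 = -21.125 dB.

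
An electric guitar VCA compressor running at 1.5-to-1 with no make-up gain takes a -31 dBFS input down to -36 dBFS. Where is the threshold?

-46 dBFS

Gain reduction = -31 − (-36) = 5 dB; output overshoot = GR / (R − 1) = 5 / 0.5 = 10 dB.
Threshold = output − output overshoot = -36 − 10 = -46 dBFS.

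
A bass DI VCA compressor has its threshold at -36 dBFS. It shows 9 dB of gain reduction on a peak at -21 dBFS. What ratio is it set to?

Input overshoot = -21 − (-36) = 15 dB.
Output overshoot = 15 − 9 = 6 dB.
Ratio = input overshoot / output overshoot = 15 / 6 = 2.5.

2.5:1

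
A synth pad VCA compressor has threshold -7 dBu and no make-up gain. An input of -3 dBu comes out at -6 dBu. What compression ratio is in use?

4:1

Input overshoot = -3 − (-7) = 4 dB; output overshoot = -6 − (-7) = 1 dB.
Ratio = 4 / 1 = 4.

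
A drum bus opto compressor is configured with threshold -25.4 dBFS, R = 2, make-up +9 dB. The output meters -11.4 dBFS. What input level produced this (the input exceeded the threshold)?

Stripping the +9 dB make-up gives -20.4 dBFS at the gain stage.
The compressed level sits -20.4 − (-25.4) = 5 dB over threshold.
Input overshoot = R × output overshoot = 10 dB → input = -25.4 + 10 = -15.4 dBFS.

-15.4 dBFS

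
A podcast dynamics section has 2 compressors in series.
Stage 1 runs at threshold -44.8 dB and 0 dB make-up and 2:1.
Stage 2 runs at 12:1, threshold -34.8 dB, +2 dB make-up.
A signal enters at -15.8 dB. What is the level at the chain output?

Stage 1: overshoot 29 dB → 29/2 = 14.5 dB → -30.3 dB.
Stage 2: overshoot 4.5 dB → 4.5/12 = 0.375 dB → -34.425 dB; +2 dB make-up → -32.425 dB.

-32.425 dB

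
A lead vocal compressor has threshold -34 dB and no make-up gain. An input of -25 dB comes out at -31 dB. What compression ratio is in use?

3:1

Input overshoot = -25 − (-34) = 9 dB; output overshoot = -31 − (-34) = 3 dB.
Ratio = 9 / 3 = 3.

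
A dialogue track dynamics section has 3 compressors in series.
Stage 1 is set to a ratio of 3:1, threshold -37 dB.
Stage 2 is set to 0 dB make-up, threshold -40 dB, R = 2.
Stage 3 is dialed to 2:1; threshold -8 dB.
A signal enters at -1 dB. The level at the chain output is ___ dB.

Stage 1: -1 dB is 36 dB over -37 dB; at 3:1 that becomes 12 dB over, giving -25 dB.
Stage 2: overshoot 15 dB → 15/2 = 7.5 dB → -32.5 dB.
Stage 3: -32.5 dB ≤ -8 dB, so stage 3 doesn't engage; output -32.5 dB.

-32.5 dB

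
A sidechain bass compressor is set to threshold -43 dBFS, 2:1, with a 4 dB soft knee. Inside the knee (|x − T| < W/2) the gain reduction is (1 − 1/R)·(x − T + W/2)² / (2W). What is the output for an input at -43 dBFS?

-43.25 dBFS

x − T + W/2 = -43 − (-43) + 2 = 2.
GR = (1 − 1/2) × 2² / 8 = 0.5 × 4 / 8 = 0.25 dB.
Output = -43 − 0.25 = -43.25 dBFS.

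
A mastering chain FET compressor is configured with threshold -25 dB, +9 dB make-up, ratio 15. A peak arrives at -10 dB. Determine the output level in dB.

The input is 15 dB above the -25 dB threshold.
At 15:1 the overshoot is divided by 15, leaving 1 dB above threshold.
Output = -25 + 1 = -24 dB; make-up adds 9 dB, giving -15 dB.

-15 dB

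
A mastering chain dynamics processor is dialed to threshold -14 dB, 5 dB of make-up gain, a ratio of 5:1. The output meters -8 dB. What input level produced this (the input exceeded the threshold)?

Stripping the +5 dB make-up gives -13 dB at the gain stage.
Post-compression overshoot = -13 − (-14) = 1 dB.
Before 5:1 compression the overshoot was 1 × 5 = 5 dB, so input = -14 + 5 = -9 dB.

-9 dB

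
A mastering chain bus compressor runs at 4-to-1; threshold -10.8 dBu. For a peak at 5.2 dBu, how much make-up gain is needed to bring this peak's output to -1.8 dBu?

5 dB

Without make-up, output = threshold + overshoot/4 = -10.8 + 4 = -6.8 dBu.
Gap to target: 5 dB.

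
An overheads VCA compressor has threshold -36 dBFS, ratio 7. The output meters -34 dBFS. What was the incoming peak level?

-22 dBFS

The compressed level sits -34 − (-36) = 2 dB over threshold.
Input overshoot = R × output overshoot = 14 dB → input = -36 + 14 = -22 dBFS.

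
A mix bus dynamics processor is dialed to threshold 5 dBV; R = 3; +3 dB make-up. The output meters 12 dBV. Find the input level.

17 dBV

Remove make-up: 12 − 3 = 9 dBV.
The compressed level sits 9 − 5 = 4 dB over threshold.
Before 3:1 compression the overshoot was 4 × 3 = 12 dB, so input = 5 + 12 = 17 dBV.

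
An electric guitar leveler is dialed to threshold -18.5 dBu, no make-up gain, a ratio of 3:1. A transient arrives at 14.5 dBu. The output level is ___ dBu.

-7.5 dBu

The input is 33 dB above the -18.5 dBu threshold.
The 33 dB excess becomes 11 dB after 3:1 reduction.
That puts the output at -7.5 dBu.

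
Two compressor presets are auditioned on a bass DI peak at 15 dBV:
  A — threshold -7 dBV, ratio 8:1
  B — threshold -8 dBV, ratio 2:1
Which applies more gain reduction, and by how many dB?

A: overshoot 22 dB → output overshoot 2.75 dB → GR 19.25 dB.
B: overshoot 23 dB → output overshoot 11.5 dB → GR 11.5 dB.
Difference: 7.75 dB in favour of A.

A, by 7.75 dB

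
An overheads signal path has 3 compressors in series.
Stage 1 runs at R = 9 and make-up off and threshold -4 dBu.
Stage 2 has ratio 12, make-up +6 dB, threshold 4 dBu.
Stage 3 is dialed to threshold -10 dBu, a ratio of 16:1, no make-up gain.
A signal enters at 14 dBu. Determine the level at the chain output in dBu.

-9.125 dBu

Stage 1: 14 dBu is 18 dB over -4 dBu; at 9:1 that becomes 2 dB over, giving -2 dBu.
Stage 2: -2 dBu ≤ 4 dBu, so stage 2 doesn't engage; make-up brings it to 4 dBu.
Stage 3: 4 dBu is 14 dB over -10 dBu; at 16:1 that becomes 0.875 dB over, giving -9.125 dBu.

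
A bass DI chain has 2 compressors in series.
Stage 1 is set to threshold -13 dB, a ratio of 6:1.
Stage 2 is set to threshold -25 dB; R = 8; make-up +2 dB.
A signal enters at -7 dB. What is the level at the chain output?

-21.375 dB

Stage 1: overshoot 6 dB → 6/6 = 1 dB → -12 dB.
Stage 2: -12 dB is 13 dB over -25 dB; at 8:1 that becomes 1.625 dB over, giving -23.375 dB; +2 dB make-up → -21.375 dB.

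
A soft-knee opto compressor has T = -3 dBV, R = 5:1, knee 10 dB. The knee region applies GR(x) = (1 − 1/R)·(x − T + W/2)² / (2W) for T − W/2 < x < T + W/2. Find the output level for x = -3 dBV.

-4 dBV

x − T + W/2 = -3 − (-3) + 5 = 5.
GR = (1 − 1/5) × 5² / 20 = 0.8 × 25 / 20 = 1 dB.
Output = -3 − 1 = -4 dBV.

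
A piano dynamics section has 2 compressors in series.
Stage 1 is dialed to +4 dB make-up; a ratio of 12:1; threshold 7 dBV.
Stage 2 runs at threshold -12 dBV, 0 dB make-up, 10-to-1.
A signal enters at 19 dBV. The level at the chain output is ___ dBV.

Stage 1: overshoot 12 dB → 12/12 = 1 dB → 8 dBV; +4 dB make-up → 12 dBV.
Stage 2: 24 dB above -12 dBV, reduced 10:1 to 2.4 dB above → -9.6 dBV.

-9.6 dBV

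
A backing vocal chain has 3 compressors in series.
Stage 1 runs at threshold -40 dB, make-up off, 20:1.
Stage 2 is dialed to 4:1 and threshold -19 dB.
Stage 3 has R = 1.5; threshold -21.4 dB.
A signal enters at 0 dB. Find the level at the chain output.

-38 dB

Stage 1: 0 dB is 40 dB over -40 dB; at 20:1 that becomes 2 dB over, giving -38 dB.
Stage 2: below threshold (-38 ≤ -19); passes unchanged; output -38 dB.
Stage 3: -38 dB is at or below the -21.4 dB threshold — no compression; output -38 dB.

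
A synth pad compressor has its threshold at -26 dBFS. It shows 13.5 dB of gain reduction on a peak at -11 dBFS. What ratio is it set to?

Input overshoot = -11 − (-26) = 15 dB.
Output overshoot = 15 − 13.5 = 1.5 dB.
Ratio = input overshoot / output overshoot = 15 / 1.5 = 10.

10:1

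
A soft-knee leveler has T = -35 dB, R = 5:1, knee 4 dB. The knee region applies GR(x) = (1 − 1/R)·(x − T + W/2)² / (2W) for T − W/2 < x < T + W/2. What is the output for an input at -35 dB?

-35.4 dB

x − T + W/2 = -35 − (-35) + 2 = 2.
GR = (1 − 1/5) × 2² / 8 = 0.8 × 4 / 8 = 0.4 dB.
Output = -35 − 0.4 = -35.4 dB.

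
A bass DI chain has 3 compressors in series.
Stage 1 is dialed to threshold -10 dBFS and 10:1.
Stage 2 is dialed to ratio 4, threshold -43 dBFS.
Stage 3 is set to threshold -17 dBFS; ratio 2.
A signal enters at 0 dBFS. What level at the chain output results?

Stage 1: 0 dBFS is 10 dB over -10 dBFS; at 10:1 that becomes 1 dB over, giving -9 dBFS.
Stage 2: 34 dB above -43 dBFS, reduced 4:1 to 8.5 dB above → -34.5 dBFS.
Stage 3: -34.5 dBFS ≤ -17 dBFS, so stage 3 doesn't engage; output -34.5 dBFS.

-34.5 dBFS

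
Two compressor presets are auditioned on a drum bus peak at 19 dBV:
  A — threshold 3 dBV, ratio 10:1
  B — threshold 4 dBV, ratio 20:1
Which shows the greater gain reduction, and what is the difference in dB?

A, by 0.15 dB

A: overshoot 16 dB → output overshoot 1.6 dB → GR 14.4 dB.
B: overshoot 15 dB → output overshoot 0.75 dB → GR 14.25 dB.
Difference: 0.15 dB in favour of A.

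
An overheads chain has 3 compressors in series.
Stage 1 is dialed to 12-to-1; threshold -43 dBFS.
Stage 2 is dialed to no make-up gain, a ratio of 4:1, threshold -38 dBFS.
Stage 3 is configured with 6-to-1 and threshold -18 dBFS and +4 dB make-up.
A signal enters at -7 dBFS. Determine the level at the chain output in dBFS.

-36 dBFS

Stage 1: -7 dBFS is 36 dB over -43 dBFS; at 12:1 that becomes 3 dB over, giving -40 dBFS.
Stage 2: below threshold (-40 ≤ -38); passes unchanged; output -40 dBFS.
Stage 3: -40 dBFS is at or below the -18 dBFS threshold — no compression; make-up brings it to -36 dBFS.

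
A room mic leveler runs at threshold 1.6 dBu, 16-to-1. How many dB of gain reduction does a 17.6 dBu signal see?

15 dB

Overshoot = 17.6 − 1.6 = 16 dB.
After 16:1 compression the overshoot becomes 16/16 = 1 dB.
Gain reduction = 16 − 1 = 15 dB.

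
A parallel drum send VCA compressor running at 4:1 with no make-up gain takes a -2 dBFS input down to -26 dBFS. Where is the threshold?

Let T be the threshold. Output overshoot = (input overshoot)/R, so -26 − T = (-2 − T)/4.
4·(-26 − T) = -2 − T → 3·T = -104 − (-2) = -102.
T = -102/3 = -34 dBFS.

-34 dBFS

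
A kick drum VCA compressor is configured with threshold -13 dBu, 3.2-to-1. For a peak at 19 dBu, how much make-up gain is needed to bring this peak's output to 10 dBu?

Overshoot 32 dB → 32/3.2 = 10 dB after compression, so the compressed level is -13 + 10 = -3 dBu.
Make-up = target − compressed = 10 − (-3) = 13 dB.

13 dB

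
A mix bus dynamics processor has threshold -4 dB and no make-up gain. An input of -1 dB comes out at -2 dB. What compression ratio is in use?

Input overshoot = -1 − (-4) = 3 dB; output overshoot = -2 − (-4) = 2 dB.
Ratio = 3 / 2 = 1.5.

1.5:1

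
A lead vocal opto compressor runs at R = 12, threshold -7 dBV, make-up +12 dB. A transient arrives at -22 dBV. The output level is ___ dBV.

-22 dBV is 15 dB below the -7 dBV threshold, so no gain reduction is applied.
Make-up gain adds 12 dB: -22 + 12 = -10 dBV.

-10 dBV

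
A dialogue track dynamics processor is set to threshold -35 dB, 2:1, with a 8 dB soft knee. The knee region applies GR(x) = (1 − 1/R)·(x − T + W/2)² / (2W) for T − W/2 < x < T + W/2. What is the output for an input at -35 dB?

x − T + W/2 = -35 − (-35) + 4 = 4.
GR = (1 − 1/2) × 4² / 16 = 0.5 × 16 / 16 = 0.5 dB.
Output = -35 − 0.5 = -35.5 dB.

-35.5 dB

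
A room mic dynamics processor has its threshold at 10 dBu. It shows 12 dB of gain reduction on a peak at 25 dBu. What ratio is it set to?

5:1

Input overshoot = 25 − 10 = 15 dB.
Output overshoot = 15 − 12 = 3 dB.
Ratio = input overshoot / output overshoot = 15 / 3 = 5.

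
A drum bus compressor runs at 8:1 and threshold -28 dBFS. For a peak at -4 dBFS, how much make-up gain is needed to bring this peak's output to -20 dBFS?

5 dB

Without make-up, output = threshold + overshoot/8 = -28 + 3 = -25 dBFS.
Gap to target: 5 dB.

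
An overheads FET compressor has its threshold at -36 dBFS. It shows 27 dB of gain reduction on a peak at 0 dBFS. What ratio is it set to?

Input overshoot = 0 − (-36) = 36 dB.
Output overshoot = 36 − 27 = 9 dB.
Ratio = input overshoot / output overshoot = 36 / 9 = 4.

4:1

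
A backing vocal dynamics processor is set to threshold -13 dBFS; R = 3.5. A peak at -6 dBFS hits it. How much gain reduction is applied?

5 dB

The signal is 7 dB above threshold.
After 3.5:1 compression the overshoot becomes 7/3.5 = 2 dB.
So the signal is attenuated by 7 − 2 = 5 dB.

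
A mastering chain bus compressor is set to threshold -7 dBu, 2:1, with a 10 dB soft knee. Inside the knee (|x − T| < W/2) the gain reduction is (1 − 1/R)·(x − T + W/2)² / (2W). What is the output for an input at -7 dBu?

-7.625 dBu

x − T + W/2 = -7 − (-7) + 5 = 5.
GR = (1 − 1/2) × 5² / 20 = 0.5 × 25 / 20 = 0.625 dB.
Output = -7 − 0.625 = -7.625 dBu.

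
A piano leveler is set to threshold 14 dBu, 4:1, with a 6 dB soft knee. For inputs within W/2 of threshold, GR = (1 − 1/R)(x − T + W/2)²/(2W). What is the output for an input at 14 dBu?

x − T + W/2 = 14 − 14 + 3 = 3.
GR = (1 − 1/4) × 3² / 12 = 0.75 × 9 / 12 = 0.5625 dB.
Output = 14 − 0.5625 = 13.4375 dBu.

13.4375 dBu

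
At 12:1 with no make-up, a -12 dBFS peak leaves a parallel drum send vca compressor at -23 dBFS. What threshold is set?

Gain reduction = -12 − (-23) = 11 dB; output overshoot = GR / (R − 1) = 11 / 11 = 1 dB.
Threshold = output − output overshoot = -23 − 1 = -24 dBFS.

-24 dBFS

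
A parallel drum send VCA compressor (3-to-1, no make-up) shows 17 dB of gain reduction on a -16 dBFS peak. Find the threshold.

Let T be the threshold. Output overshoot = (input overshoot)/R, so -33 − T = (-16 − T)/3.
3·(-33 − T) = -16 − T → 2·T = -99 − (-16) = -83.
T = -83/2 = -41.5 dBFS.

-41.5 dBFS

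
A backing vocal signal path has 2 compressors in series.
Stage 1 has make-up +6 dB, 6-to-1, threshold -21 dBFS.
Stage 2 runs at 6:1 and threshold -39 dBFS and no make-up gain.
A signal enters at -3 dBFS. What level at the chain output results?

Stage 1: -3 dBFS is 18 dB over -21 dBFS; at 6:1 that becomes 3 dB over, giving -18 dBFS; +6 dB make-up → -12 dBFS.
Stage 2: 27 dB above -39 dBFS, reduced 6:1 to 4.5 dB above → -34.5 dBFS.

-34.5 dBFS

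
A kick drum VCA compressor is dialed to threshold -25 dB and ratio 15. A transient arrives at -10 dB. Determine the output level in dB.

Overshoot: -10 − (-25) = 15 dB.
15:1 compression reduces that to 15/15 = 1 dB over.
So the level is -25 + 1 = -24 dB.

-24 dB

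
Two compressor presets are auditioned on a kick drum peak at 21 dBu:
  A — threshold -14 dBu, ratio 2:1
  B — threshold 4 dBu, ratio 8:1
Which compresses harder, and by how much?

A, by 2.625 dB

A: overshoot 35 dB → output overshoot 17.5 dB → GR 17.5 dB.
B: overshoot 17 dB → output overshoot 2.125 dB → GR 14.875 dB.
Difference: 2.625 dB in favour of A.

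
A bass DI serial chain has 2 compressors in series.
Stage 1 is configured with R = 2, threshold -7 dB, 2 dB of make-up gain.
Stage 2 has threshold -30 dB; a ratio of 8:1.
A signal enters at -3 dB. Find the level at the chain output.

Stage 1: -3 dB is 4 dB over -7 dB; at 2:1 that becomes 2 dB over, giving -5 dB; +2 dB make-up → -3 dB.
Stage 2: -3 dB is 27 dB over -30 dB; at 8:1 that becomes 3.375 dB over, giving -26.625 dB.

-26.625 dB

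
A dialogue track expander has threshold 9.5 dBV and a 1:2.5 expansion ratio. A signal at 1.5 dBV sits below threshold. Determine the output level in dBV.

-10.5 dBV

The input is 8 dB below the 9.5 dBV threshold.
A 1:2.5 expander multiplies undershoot by 2.5: 8 × 2.5 = 20 dB below threshold.
Output = 9.5 − 20 = -10.5 dBV.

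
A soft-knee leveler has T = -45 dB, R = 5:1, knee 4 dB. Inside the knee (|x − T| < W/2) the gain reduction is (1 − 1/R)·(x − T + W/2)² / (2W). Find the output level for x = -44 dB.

-44.9 dB

x − T + W/2 = -44 − (-45) + 2 = 3.
GR = (1 − 1/5) × 3² / 8 = 0.8 × 9 / 8 = 0.9 dB.
Output = -44 − 0.9 = -44.9 dB.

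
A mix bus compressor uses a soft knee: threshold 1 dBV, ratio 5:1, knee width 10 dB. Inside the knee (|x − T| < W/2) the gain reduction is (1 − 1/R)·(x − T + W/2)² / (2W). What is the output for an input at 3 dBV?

x − T + W/2 = 3 − 1 + 5 = 7.
GR = (1 − 1/5) × 7² / 20 = 0.8 × 49 / 20 = 1.96 dB.
Output = 3 − 1.96 = 1.04 dBV.

1.04 dBV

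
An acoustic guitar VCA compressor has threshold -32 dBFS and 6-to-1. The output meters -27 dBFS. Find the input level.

Post-compression overshoot = -27 − (-32) = 5 dB.
Undo the ratio: input overshoot = 5 × 6 = 30 dB, giving input = -2 dBFS.

-2 dBFS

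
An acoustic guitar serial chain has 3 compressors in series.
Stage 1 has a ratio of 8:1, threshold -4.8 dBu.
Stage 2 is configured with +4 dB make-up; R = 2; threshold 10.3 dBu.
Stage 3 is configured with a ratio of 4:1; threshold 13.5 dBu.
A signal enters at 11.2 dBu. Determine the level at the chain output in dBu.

1.2 dBu

Stage 1: overshoot 16 dB → 16/8 = 2 dB → -2.8 dBu.
Stage 2: -2.8 dBu ≤ 10.3 dBu, so stage 2 doesn't engage; make-up brings it to 1.2 dBu.
Stage 3: 1.2 dBu is at or below the 13.5 dBu threshold — no compression; output 1.2 dBu.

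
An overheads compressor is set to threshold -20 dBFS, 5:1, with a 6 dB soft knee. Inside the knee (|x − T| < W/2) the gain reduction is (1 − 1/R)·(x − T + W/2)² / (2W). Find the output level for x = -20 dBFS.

x − T + W/2 = -20 − (-20) + 3 = 3.
GR = (1 − 1/5) × 3² / 12 = 0.8 × 9 / 12 = 0.6 dB.
Output = -20 − 0.6 = -20.6 dBFS.

-20.6 dBFS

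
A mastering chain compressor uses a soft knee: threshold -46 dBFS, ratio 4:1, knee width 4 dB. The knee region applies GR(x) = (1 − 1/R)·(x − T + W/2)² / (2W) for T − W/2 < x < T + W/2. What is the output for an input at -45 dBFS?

x − T + W/2 = -45 − (-46) + 2 = 3.
GR = (1 − 1/4) × 3² / 8 = 0.75 × 9 / 8 = 0.84375 dB.
Output = -45 − 0.84375 = -45.84375 dBFS.

-45.84375 dBFS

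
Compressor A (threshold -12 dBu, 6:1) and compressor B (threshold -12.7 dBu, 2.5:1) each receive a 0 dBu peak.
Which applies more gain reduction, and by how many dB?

A, by 2.38 dB

A: overshoot 12 dB → output overshoot 2 dB → GR 10 dB.
B: overshoot 12.7 dB → output overshoot 5.08 dB → GR 7.62 dB.
A applies 2.38 dB more gain reduction.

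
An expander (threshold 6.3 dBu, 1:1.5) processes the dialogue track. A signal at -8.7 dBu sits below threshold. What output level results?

Below threshold, a 1:1.5 expander applies gain = (1.5−1)×(T − x) of attenuation.
(1.5−1) × 15 = 7.5 dB, so output = -8.7 − 7.5 = -16.2 dBu.

-16.2 dBu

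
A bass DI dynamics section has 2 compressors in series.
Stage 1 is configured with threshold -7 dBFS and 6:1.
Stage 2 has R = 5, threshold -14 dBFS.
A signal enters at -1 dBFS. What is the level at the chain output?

Stage 1: 6 dB above -7 dBFS, reduced 6:1 to 1 dB above → -6 dBFS.
Stage 2: 8 dB above -14 dBFS, reduced 5:1 to 1.6 dB above → -12.4 dBFS.

-12.4 dBFS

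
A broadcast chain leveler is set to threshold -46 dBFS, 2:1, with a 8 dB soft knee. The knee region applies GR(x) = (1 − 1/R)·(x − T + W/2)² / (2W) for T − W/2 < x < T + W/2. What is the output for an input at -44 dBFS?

x − T + W/2 = -44 − (-46) + 4 = 6.
GR = (1 − 1/2) × 6² / 16 = 0.5 × 36 / 16 = 1.125 dB.
Output = -44 − 1.125 = -45.125 dBFS.

-45.125 dBFS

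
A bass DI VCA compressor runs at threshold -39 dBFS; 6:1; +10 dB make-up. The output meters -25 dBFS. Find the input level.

Remove make-up: -25 − 10 = -35 dBFS.
That's 4 dB above the -39 dBFS threshold.
Before 6:1 compression the overshoot was 4 × 6 = 24 dB, so input = -39 + 24 = -15 dBFS.

-15 dBFS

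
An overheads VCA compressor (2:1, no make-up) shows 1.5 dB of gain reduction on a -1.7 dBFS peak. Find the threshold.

Gain reduction = -1.7 − (-3.2) = 1.5 dB; output overshoot = GR / (R − 1) = 1.5 / 1 = 1.5 dB.
Threshold = output − output overshoot = -3.2 − 1.5 = -4.7 dBFS.

-4.7 dBFS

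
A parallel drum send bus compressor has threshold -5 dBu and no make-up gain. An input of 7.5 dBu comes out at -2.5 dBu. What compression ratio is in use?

Input overshoot = 7.5 − (-5) = 12.5 dB; output overshoot = -2.5 − (-5) = 2.5 dB.
Ratio = 12.5 / 2.5 = 5.

5:1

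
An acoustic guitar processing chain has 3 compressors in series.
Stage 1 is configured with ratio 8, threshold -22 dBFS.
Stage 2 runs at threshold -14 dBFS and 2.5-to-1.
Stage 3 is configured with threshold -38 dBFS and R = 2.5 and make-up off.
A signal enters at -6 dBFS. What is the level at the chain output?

-30.8 dBFS

Stage 1: -6 dBFS is 16 dB over -22 dBFS; at 8:1 that becomes 2 dB over, giving -20 dBFS.
Stage 2: below threshold (-20 ≤ -14); passes unchanged; output -20 dBFS.
Stage 3: 18 dB above -38 dBFS, reduced 2.5:1 to 7.2 dB above → -30.8 dBFS.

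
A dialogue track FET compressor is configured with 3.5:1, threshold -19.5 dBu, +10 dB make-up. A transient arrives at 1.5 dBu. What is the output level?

-3.5 dBu

Overshoot: 1.5 − (-19.5) = 21 dB.
At 3.5:1 the overshoot is divided by 3.5, leaving 6 dB above threshold.
So the level is -19.5 + 6 = -13.5 dBu; make-up adds 10 dB, giving -3.5 dBu.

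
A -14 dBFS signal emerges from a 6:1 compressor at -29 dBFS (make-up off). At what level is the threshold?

-32 dBFS

Input is 18 dB above T (since output overshoot × R = input overshoot: (-29 − T)·6 = -14 − T gives T = -32 dBFS).
Check: -32 + (-14 − (-32))/6 = -32 + 3 = -29 dBFS. ✓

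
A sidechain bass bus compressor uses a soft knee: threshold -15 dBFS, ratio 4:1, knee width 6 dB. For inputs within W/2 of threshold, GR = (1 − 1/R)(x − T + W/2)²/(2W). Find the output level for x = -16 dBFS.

-16.25 dBFS

x − T + W/2 = -16 − (-15) + 3 = 2.
GR = (1 − 1/4) × 2² / 12 = 0.75 × 4 / 12 = 0.25 dB.
Output = -16 − 0.25 = -16.25 dBFS.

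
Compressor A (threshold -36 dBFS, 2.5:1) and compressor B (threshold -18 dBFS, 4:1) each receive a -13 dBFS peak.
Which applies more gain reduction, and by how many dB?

A, by 10.05 dB

A: 23 dB over, compressed to 9.2 dB over, so 13.8 dB of GR.
B: 5 dB over, compressed to 1.25 dB over, so 3.75 dB of GR.
A reduces 10.05 dB more.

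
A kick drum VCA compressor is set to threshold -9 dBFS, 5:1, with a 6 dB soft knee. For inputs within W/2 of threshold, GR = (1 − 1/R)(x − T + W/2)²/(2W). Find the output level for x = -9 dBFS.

-9.6 dBFS

x − T + W/2 = -9 − (-9) + 3 = 3.
GR = (1 − 1/5) × 3² / 12 = 0.8 × 9 / 12 = 0.6 dB.
Output = -9 − 0.6 = -9.6 dBFS.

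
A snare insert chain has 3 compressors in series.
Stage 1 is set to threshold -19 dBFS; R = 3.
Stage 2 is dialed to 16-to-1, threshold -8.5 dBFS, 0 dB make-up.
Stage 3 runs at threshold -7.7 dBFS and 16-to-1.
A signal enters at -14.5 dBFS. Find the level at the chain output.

Stage 1: -14.5 dBFS is 4.5 dB over -19 dBFS; at 3:1 that becomes 1.5 dB over, giving -17.5 dBFS.
Stage 2: -17.5 dBFS is at or below the -8.5 dBFS threshold — no compression; output -17.5 dBFS.
Stage 3: -17.5 dBFS ≤ -7.7 dBFS, so stage 3 doesn't engage; output -17.5 dBFS.

-17.5 dBFS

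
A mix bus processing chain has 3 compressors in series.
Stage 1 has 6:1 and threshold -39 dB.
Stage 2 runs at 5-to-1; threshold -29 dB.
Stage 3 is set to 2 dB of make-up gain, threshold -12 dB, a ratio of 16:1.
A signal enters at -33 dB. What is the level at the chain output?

Stage 1: overshoot 6 dB → 6/6 = 1 dB → -38 dB.
Stage 2: -38 dB ≤ -29 dB, so stage 2 doesn't engage; output -38 dB.
Stage 3: below threshold (-38 ≤ -12); passes unchanged; make-up brings it to -36 dB.

-36 dB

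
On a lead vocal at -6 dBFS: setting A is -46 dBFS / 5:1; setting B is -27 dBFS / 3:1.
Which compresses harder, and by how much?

A, by 18 dB

A: 40 dB over, compressed to 8 dB over, so 32 dB of GR.
B: 21 dB over, compressed to 7 dB over, so 14 dB of GR.
A reduces 18 dB more.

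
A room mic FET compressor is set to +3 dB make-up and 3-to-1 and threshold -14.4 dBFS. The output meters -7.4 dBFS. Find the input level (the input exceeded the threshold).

Remove make-up: -7.4 − 3 = -10.4 dBFS.
The compressed level sits -10.4 − (-14.4) = 4 dB over threshold.
Undo the ratio: input overshoot = 4 × 3 = 12 dB, giving input = -2.4 dBFS.

-2.4 dBFS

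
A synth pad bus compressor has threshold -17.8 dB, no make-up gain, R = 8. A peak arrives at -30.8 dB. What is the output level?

-30.8 dB is 13 dB below the -17.8 dB threshold, so no gain reduction is applied.
Output = input = -30.8 dB.

-30.8 dB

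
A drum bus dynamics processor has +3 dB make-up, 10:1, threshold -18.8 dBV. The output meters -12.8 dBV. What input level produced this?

11.2 dBV

Stripping the +3 dB make-up gives -15.8 dBV at the gain stage.
The compressed level sits -15.8 − (-18.8) = 3 dB over threshold.
Undo the ratio: input overshoot = 3 × 10 = 30 dB, giving input = 11.2 dBV.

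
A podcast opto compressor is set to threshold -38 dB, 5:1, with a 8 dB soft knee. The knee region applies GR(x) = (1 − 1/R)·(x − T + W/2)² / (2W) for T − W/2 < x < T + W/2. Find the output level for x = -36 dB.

x − T + W/2 = -36 − (-38) + 4 = 6.
GR = (1 − 1/5) × 6² / 16 = 0.8 × 36 / 16 = 1.8 dB.
Output = -36 − 1.8 = -37.8 dB.

-37.8 dB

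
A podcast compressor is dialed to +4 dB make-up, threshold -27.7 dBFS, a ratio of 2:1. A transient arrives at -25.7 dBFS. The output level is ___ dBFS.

The input is 2 dB above the -27.7 dBFS threshold.
2:1 compression reduces that to 2/2 = 1 dB over.
So the level is -27.7 + 1 = -26.7 dBFS; make-up adds 4 dB, giving -22.7 dBFS.

-22.7 dBFS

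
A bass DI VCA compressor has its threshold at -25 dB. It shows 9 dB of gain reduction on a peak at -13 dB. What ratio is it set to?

4:1

Input overshoot = -13 − (-25) = 12 dB.
Output overshoot = 12 − 9 = 3 dB.
Ratio = input overshoot / output overshoot = 12 / 3 = 4.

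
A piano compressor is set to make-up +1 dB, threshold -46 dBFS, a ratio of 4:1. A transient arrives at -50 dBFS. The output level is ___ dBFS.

-49 dBFS

-50 dBFS is 4 dB below the -46 dBFS threshold, so no gain reduction is applied.
Make-up gain adds 1 dB: -50 + 1 = -49 dBFS.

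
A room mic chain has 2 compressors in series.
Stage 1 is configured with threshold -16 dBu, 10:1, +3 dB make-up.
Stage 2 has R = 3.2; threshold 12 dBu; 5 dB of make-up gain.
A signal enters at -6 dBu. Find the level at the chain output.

-7 dBu

Stage 1: -6 dBu is 10 dB over -16 dBu; at 10:1 that becomes 1 dB over, giving -15 dBu; +3 dB make-up → -12 dBu.
Stage 2: -12 dBu ≤ 12 dBu, so stage 2 doesn't engage; make-up brings it to -7 dBu.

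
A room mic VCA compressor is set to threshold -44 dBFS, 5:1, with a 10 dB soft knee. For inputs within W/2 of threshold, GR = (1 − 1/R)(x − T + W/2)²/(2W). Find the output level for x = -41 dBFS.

x − T + W/2 = -41 − (-44) + 5 = 8.
GR = (1 − 1/5) × 8² / 20 = 0.8 × 64 / 20 = 2.56 dB.
Output = -41 − 2.56 = -43.56 dBFS.

-43.56 dBFS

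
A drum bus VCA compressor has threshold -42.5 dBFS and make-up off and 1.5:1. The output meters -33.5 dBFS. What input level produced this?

-29 dBFS

That's 9 dB above the -42.5 dBFS threshold.
Before 1.5:1 compression the overshoot was 9 × 1.5 = 13.5 dB, so input = -42.5 + 13.5 = -29 dBFS.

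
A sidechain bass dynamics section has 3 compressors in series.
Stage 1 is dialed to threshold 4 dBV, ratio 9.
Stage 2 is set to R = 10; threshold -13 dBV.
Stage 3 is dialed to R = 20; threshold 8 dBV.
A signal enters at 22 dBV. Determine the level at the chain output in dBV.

-11.1 dBV

Stage 1: 22 dBV is 18 dB over 4 dBV; at 9:1 that becomes 2 dB over, giving 6 dBV.
Stage 2: 6 dBV is 19 dB over -13 dBV; at 10:1 that becomes 1.9 dB over, giving -11.1 dBV.
Stage 3: -11.1 dBV is at or below the 8 dBV threshold — no compression; output -11.1 dBV.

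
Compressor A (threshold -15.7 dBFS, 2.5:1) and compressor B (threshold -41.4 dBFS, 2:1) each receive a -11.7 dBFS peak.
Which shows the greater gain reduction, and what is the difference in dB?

A: 4 dB over, compressed to 1.6 dB over, so 2.4 dB of GR.
B: 29.7 dB over, compressed to 14.85 dB over, so 14.85 dB of GR.
B applies 12.45 dB more gain reduction.

B, by 12.45 dB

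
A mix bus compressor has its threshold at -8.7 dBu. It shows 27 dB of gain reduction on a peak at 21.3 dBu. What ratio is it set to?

Input overshoot = 21.3 − (-8.7) = 30 dB.
Output overshoot = 30 − 27 = 3 dB.
Ratio = input overshoot / output overshoot = 30 / 3 = 10.

10:1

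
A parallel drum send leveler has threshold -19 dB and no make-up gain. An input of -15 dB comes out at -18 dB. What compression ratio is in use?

4:1

Input overshoot = -15 − (-19) = 4 dB; output overshoot = -18 − (-19) = 1 dB.
Ratio = 4 / 1 = 4.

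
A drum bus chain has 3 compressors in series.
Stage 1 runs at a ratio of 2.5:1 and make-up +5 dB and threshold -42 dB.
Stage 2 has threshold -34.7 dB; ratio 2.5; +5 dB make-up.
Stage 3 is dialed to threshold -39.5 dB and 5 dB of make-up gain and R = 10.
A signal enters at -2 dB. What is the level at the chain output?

Stage 1: -2 dB is 40 dB over -42 dB; at 2.5:1 that becomes 16 dB over, giving -26 dB; +5 dB make-up → -21 dB.
Stage 2: overshoot 13.7 dB → 13.7/2.5 = 5.48 dB → -29.22 dB; +5 dB make-up → -24.22 dB.
Stage 3: 15.28 dB above -39.5 dB, reduced 10:1 to 1.528 dB above → -37.972 dB; +5 dB make-up → -32.972 dB.

-32.972 dB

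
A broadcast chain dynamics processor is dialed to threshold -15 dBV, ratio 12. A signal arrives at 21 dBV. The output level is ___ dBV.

The input is 36 dB above the -15 dBV threshold.
12:1 compression reduces that to 36/12 = 3 dB over.
Output = -15 + 3 = -12 dBV.

-12 dBV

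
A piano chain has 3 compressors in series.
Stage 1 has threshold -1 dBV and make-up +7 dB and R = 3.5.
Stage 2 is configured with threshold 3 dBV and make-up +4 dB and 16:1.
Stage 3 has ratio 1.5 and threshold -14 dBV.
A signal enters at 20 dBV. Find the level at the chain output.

0.375 dBV

Stage 1: 21 dB above -1 dBV, reduced 3.5:1 to 6 dB above → 5 dBV; +7 dB make-up → 12 dBV.
Stage 2: 12 dBV is 9 dB over 3 dBV; at 16:1 that becomes 0.5625 dB over, giving 3.5625 dBV; +4 dB make-up → 7.5625 dBV.
Stage 3: 7.5625 dBV is 21.5625 dB over -14 dBV; at 1.5:1 that becomes 14.375 dB over, giving 0.375 dBV.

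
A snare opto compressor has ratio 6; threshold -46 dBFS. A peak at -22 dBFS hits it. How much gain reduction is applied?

20 dB

The signal is 24 dB above threshold.
After 6:1 compression the overshoot becomes 24/6 = 4 dB.
GR = overshoot in − overshoot out = 24 − 4 = 20 dB.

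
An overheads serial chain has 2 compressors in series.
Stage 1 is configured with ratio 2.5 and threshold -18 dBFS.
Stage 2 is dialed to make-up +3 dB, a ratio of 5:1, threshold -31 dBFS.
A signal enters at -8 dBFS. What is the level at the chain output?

-24.6 dBFS

Stage 1: overshoot 10 dB → 10/2.5 = 4 dB → -14 dBFS.
Stage 2: overshoot 17 dB → 17/5 = 3.4 dB → -27.6 dBFS; +3 dB make-up → -24.6 dBFS.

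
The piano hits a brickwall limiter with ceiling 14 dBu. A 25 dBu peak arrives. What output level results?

14 dBu

A brickwall limiter is an ∞:1 compressor: any input above the ceiling is clamped to 14 dBu.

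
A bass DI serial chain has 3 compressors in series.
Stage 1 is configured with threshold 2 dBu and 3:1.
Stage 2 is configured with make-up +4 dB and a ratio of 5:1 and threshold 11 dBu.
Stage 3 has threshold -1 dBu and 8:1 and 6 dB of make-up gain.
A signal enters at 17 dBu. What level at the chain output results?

Stage 1: overshoot 15 dB → 15/3 = 5 dB → 7 dBu.
Stage 2: 7 dBu ≤ 11 dBu, so stage 2 doesn't engage; make-up brings it to 11 dBu.
Stage 3: 12 dB above -1 dBu, reduced 8:1 to 1.5 dB above → 0.5 dBu; +6 dB make-up → 6.5 dBu.

6.5 dBu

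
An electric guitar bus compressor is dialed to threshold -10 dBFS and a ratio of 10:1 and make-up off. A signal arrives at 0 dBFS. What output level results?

Overshoot: 0 − (-10) = 10 dB.
The 10 dB excess becomes 1 dB after 10:1 reduction.
So the level is -10 + 1 = -9 dBFS.

-9 dBFS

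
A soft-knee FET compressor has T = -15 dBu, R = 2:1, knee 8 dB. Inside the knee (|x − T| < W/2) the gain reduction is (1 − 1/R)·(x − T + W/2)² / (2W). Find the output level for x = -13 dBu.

x − T + W/2 = -13 − (-15) + 4 = 6.
GR = (1 − 1/2) × 6² / 16 = 0.5 × 36 / 16 = 1.125 dB.
Output = -13 − 1.125 = -14.125 dBu.

-14.125 dBu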